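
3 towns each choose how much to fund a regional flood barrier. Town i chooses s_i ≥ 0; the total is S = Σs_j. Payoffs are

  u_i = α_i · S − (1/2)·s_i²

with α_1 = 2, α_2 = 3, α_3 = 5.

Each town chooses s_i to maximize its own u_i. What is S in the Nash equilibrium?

10

Town i's FOC: ∂u_i/∂s_i = α_i − s_i = 0, so s_i* = α_i.
NE contributions = (2, 3, 5); S = 10.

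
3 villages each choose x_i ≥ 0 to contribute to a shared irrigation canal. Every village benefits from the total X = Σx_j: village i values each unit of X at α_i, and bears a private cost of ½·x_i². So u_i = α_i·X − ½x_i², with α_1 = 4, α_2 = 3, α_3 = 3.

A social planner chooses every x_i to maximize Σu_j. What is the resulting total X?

30

Planner FOC: ∂(Σu_j)/∂x_i = (Σα_j) − x_i = 0, so x_i^SO = Σα_j = 10 for every i; X^SO = 30.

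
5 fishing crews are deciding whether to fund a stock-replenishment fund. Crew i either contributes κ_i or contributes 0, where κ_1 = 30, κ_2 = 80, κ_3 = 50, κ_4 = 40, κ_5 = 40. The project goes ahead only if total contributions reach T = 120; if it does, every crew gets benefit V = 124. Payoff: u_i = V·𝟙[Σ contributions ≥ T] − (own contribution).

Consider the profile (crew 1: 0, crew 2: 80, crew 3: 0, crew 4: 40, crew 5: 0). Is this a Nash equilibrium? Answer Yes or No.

Total = 120 ≥ 120: provided.
Crew 1 (pledges 0, payoff 124): pledging 30 → total 150, payoff 94. No gain.
Crew 2 (pledges 80, payoff 44): dropping to 0 → total 40, payoff 0. No gain.
Crew 3 (pledges 0, payoff 124): pledging 50 → total 170, payoff 74. No gain.
Crew 4 (pledges 40, payoff 84): dropping to 0 → total 80, payoff 0. No gain.
Crew 5 (pledges 0, payoff 124): pledging 40 → total 160, payoff 84. No gain.

Yes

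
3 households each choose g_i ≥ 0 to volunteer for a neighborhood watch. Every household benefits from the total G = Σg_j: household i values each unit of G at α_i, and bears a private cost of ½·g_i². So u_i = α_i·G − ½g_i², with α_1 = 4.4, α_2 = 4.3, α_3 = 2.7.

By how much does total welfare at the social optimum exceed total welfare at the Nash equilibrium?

87.55

Household i's FOC: ∂u_i/∂g_i = α_i − g_i = 0, so g_i* = α_i.
NE contributions = (4.4, 4.3, 2.7); G = 11.4.
W^NE = (Σα)·G − ½Σα_i² = 11.4² − ½·45.14 = 107.39.
Planner sets g_i = Σα_j = 11.4 for every i, so G^SO = 3·11.4 = 34.2.
W^SO = (Σα)·G^SO − ½·3·(Σα)² = (3/2)·11.4² = 194.94.
Deadweight loss = W^SO − W^NE = 87.55.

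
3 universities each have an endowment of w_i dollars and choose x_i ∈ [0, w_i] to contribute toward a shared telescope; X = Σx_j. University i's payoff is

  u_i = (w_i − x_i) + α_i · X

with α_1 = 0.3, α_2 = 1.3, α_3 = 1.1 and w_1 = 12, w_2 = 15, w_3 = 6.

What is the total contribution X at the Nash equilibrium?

∂u_i/∂x_i = α_i − 1, so university i contributes w_i if α_i > 1, else 0.
α_i > 1 for i ∈ {2, 3}; NE contributions (0, 15, 6), X = 21.

21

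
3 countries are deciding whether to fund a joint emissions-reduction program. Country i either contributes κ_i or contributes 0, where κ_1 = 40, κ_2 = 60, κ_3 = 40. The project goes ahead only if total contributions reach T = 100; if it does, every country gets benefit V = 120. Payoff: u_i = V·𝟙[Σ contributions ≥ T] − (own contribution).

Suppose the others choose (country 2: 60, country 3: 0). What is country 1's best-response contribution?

40

Others' total = 60. Contributing 40 brings total to 100 ≥ 100: gain V − κ_1 = 80.
Best response: 40.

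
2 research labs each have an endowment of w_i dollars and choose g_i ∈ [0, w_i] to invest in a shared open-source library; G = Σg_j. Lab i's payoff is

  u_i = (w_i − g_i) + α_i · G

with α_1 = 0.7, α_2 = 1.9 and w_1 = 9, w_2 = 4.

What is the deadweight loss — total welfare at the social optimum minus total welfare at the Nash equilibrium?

14.4

∂u_i/∂g_i = α_i − 1, so lab i contributes w_i if α_i > 1, else 0.
α_i > 1 for i ∈ {2}; NE contributions (0, 4), G = 4.
W^NE = Σw_i − G^NE + (Σα_i)·G^NE = 13 + 1.6·4 = 19.4.
Planner: ∂(Σu_j)/∂g_i = Σα_j − 1 = 1.6 > 0, so everyone contributes w_i; G^SO = 13, W^SO = 13 + 1.6·13 = 33.8.
Deadweight loss = 14.4.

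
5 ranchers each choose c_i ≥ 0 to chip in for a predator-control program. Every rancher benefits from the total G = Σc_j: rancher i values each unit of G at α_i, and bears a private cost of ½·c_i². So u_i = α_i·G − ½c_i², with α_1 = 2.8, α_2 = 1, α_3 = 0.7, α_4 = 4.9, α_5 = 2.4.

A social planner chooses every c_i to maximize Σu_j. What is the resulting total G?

Planner FOC: ∂(Σu_j)/∂c_i = (Σα_j) − c_i = 0, so c_i^SO = Σα_j = 11.8 for every i; G^SO = 59.

59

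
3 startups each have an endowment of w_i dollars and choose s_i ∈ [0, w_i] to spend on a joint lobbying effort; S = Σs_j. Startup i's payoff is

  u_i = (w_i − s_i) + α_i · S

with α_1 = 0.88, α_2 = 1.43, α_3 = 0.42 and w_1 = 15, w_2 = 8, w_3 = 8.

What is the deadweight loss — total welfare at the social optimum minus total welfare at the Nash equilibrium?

∂u_i/∂s_i = α_i − 1, so startup i contributes w_i if α_i > 1, else 0.
α_i > 1 for i ∈ {2}; NE contributions (0, 8, 0), S = 8.
W^NE = Σw_i − S^NE + (Σα_i)·S^NE = 31 + 1.73·8 = 44.84.
Planner: ∂(Σu_j)/∂s_i = Σα_j − 1 = 1.73 > 0, so everyone contributes w_i; S^SO = 31, W^SO = 31 + 1.73·31 = 84.63.
Deadweight loss = 39.79.

39.79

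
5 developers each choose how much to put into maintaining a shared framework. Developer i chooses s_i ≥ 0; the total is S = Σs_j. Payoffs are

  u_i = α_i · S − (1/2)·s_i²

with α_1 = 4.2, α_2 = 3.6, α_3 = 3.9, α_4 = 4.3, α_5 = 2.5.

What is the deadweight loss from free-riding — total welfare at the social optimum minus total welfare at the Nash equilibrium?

Developer i's FOC: ∂u_i/∂s_i = α_i − s_i = 0, so s_i* = α_i.
NE contributions = (4.2, 3.6, 3.9, 4.3, 2.5); S = 18.5.
W^NE = (Σα)·S − ½Σα_i² = 18.5² − ½·70.55 = 306.975.
Planner sets s_i = Σα_j = 18.5 for every i, so S^SO = 5·18.5 = 92.5.
W^SO = (Σα)·S^SO − ½·5·(Σα)² = (5/2)·18.5² = 855.625.
Deadweight loss = W^SO − W^NE = 548.65.

548.65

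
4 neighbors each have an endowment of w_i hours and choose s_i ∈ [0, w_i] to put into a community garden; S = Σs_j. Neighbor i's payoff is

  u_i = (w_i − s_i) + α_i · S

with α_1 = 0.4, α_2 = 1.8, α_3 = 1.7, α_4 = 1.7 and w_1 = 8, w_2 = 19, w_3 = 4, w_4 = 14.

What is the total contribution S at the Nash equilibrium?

37

∂u_i/∂s_i = α_i − 1, so neighbor i contributes w_i if α_i > 1, else 0.
α_i > 1 for i ∈ {2, 3, 4}; NE contributions (0, 19, 4, 14), S = 37.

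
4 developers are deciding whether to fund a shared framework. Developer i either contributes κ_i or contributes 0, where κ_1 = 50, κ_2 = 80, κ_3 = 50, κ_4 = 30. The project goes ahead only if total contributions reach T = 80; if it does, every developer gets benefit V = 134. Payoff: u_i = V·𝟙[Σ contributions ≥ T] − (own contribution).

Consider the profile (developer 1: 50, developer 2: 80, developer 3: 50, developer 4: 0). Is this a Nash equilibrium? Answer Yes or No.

Total = 180 ≥ 80: provided.
Developer 1 (pledges 50, payoff 84): dropping to 0 → total 130, payoff 134. Profitable deviation.

No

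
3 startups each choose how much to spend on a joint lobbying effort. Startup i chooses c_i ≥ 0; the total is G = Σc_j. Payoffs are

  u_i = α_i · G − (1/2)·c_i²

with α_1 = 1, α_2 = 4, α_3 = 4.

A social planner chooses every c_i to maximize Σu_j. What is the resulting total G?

Planner FOC: ∂(Σu_j)/∂c_i = (Σα_j) − c_i = 0, so c_i^SO = Σα_j = 9 for every i; G^SO = 27.

27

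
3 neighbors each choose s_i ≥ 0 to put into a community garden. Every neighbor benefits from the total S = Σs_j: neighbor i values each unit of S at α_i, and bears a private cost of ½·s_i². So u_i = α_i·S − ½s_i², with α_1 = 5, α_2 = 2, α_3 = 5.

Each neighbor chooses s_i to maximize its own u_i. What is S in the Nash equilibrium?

12

Neighbor i's FOC: ∂u_i/∂s_i = α_i − s_i = 0, so s_i* = α_i.
NE contributions = (5, 2, 5); S = 12.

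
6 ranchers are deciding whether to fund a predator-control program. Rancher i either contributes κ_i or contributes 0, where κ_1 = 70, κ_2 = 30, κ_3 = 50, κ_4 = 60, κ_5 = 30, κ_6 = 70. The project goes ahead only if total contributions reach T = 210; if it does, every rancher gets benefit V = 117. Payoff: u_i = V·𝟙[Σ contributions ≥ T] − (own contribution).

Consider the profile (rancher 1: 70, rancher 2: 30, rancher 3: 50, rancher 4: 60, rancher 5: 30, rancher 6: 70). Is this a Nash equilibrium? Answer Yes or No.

No

Total = 310 ≥ 210: provided.
Rancher 1 (pledges 70, payoff 47): dropping to 0 → total 240, payoff 117. Profitable deviation.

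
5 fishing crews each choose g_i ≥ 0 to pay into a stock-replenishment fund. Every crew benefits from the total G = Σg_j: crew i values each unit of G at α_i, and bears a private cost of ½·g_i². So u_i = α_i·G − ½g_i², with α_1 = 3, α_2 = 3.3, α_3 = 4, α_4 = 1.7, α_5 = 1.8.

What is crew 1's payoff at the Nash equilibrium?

36.9

Crew i's FOC: ∂u_i/∂g_i = α_i − g_i = 0, so g_i* = α_i.
NE contributions = (3, 3.3, 4, 1.7, 1.8); G = 13.8.
u_1 = α_1·G − ½·(g_1)² = 3·13.8 − ½·3² = 36.9.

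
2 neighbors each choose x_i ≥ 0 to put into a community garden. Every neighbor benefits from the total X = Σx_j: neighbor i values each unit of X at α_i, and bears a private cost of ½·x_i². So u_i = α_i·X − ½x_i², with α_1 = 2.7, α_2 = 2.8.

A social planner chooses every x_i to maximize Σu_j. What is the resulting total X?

Planner FOC: ∂(Σu_j)/∂x_i = (Σα_j) − x_i = 0, so x_i^SO = Σα_j = 5.5 for every i; X^SO = 11.

11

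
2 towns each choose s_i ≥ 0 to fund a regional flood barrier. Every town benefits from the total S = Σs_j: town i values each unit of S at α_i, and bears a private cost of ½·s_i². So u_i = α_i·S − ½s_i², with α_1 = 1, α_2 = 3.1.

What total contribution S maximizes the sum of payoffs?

8.2

Planner FOC: ∂(Σu_j)/∂s_i = (Σα_j) − s_i = 0, so s_i^SO = Σα_j = 4.1 for every i; S^SO = 8.2.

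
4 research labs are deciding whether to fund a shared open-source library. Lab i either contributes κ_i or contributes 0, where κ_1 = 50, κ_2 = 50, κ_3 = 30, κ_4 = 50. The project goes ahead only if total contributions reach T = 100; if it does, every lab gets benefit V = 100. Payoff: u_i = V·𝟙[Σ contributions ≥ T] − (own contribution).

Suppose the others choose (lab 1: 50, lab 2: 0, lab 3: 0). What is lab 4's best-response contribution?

Others' total = 50. Contributing 50 brings total to 100 ≥ 100: gain V − κ_4 = 50.
Best response: 50.

50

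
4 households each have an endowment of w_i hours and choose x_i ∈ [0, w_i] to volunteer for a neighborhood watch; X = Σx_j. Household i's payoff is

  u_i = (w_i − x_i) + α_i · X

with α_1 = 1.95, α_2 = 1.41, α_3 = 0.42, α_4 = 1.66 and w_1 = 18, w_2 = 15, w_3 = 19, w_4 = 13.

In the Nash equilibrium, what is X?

∂u_i/∂x_i = α_i − 1, so household i contributes w_i if α_i > 1, else 0.
α_i > 1 for i ∈ {1, 2, 4}; NE contributions (18, 15, 0, 13), X = 46.

46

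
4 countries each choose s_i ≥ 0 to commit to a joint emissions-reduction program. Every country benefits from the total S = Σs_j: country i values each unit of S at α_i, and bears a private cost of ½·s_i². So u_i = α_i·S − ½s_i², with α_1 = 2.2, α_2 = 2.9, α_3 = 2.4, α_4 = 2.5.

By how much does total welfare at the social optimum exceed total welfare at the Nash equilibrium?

112.63

Country i's FOC: ∂u_i/∂s_i = α_i − s_i = 0, so s_i* = α_i.
NE contributions = (2.2, 2.9, 2.4, 2.5); S = 10.
W^NE = (Σα)·S − ½Σα_i² = 10² − ½·25.26 = 87.37.
Planner sets s_i = Σα_j = 10 for every i, so S^SO = 4·10 = 40.
W^SO = (Σα)·S^SO − ½·4·(Σα)² = (4/2)·10² = 200.
Deadweight loss = W^SO − W^NE = 112.63.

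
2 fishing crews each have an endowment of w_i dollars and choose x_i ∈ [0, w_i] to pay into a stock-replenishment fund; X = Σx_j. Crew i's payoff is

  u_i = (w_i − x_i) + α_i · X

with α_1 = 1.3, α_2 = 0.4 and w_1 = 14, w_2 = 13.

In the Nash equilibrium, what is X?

∂u_i/∂x_i = α_i − 1, so crew i contributes w_i if α_i > 1, else 0.
α_i > 1 for i ∈ {1}; NE contributions (14, 0), X = 14.

14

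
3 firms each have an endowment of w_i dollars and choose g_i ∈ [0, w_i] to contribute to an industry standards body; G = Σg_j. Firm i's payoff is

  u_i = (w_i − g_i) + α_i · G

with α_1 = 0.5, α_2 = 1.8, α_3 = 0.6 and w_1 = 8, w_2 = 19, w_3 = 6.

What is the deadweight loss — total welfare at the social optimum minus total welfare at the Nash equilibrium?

∂u_i/∂g_i = α_i − 1, so firm i contributes w_i if α_i > 1, else 0.
α_i > 1 for i ∈ {2}; NE contributions (0, 19, 0), G = 19.
W^NE = Σw_i − G^NE + (Σα_i)·G^NE = 33 + 1.9·19 = 69.1.
Planner: ∂(Σu_j)/∂g_i = Σα_j − 1 = 1.9 > 0, so everyone contributes w_i; G^SO = 33, W^SO = 33 + 1.9·33 = 95.7.
Deadweight loss = 26.6.

26.6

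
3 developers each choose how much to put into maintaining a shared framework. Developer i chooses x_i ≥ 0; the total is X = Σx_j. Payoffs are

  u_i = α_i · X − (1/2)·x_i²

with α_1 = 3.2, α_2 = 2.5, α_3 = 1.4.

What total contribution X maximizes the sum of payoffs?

Planner FOC: ∂(Σu_j)/∂x_i = (Σα_j) − x_i = 0, so x_i^SO = Σα_j = 7.1 for every i; X^SO = 21.3.

21.3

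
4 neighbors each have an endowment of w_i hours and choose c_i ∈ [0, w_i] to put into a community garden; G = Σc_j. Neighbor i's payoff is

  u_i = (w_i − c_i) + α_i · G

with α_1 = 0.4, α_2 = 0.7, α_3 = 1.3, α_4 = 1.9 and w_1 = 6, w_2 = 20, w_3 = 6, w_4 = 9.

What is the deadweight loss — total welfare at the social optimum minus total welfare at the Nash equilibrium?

85.8

∂u_i/∂c_i = α_i − 1, so neighbor i contributes w_i if α_i > 1, else 0.
α_i > 1 for i ∈ {3, 4}; NE contributions (0, 0, 6, 9), G = 15.
W^NE = Σw_i − G^NE + (Σα_i)·G^NE = 41 + 3.3·15 = 90.5.
Planner: ∂(Σu_j)/∂c_i = Σα_j − 1 = 3.3 > 0, so everyone contributes w_i; G^SO = 41, W^SO = 41 + 3.3·41 = 176.3.
Deadweight loss = 85.8.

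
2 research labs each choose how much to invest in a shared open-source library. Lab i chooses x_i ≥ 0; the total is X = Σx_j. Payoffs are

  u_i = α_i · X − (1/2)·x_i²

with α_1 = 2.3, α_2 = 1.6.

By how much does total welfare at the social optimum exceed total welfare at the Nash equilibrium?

Lab i's FOC: ∂u_i/∂x_i = α_i − x_i = 0, so x_i* = α_i.
NE contributions = (2.3, 1.6); X = 3.9.
W^NE = (Σα)·X − ½Σα_i² = 3.9² − ½·7.85 = 11.285.
Planner sets x_i = Σα_j = 3.9 for every i, so X^SO = 2·3.9 = 7.8.
W^SO = (Σα)·X^SO − ½·2·(Σα)² = (2/2)·3.9² = 15.21.
Deadweight loss = W^SO − W^NE = 3.925.

3.925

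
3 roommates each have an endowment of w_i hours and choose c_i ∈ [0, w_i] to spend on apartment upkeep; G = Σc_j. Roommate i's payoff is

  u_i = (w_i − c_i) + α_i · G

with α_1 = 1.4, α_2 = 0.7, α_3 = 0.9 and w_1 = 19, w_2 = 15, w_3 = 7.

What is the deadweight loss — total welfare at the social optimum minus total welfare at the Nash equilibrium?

∂u_i/∂c_i = α_i − 1, so roommate i contributes w_i if α_i > 1, else 0.
α_i > 1 for i ∈ {1}; NE contributions (19, 0, 0), G = 19.
W^NE = Σw_i − G^NE + (Σα_i)·G^NE = 41 + 2·19 = 79.
Planner: ∂(Σu_j)/∂c_i = Σα_j − 1 = 2 > 0, so everyone contributes w_i; G^SO = 41, W^SO = 41 + 2·41 = 123.
Deadweight loss = 44.

44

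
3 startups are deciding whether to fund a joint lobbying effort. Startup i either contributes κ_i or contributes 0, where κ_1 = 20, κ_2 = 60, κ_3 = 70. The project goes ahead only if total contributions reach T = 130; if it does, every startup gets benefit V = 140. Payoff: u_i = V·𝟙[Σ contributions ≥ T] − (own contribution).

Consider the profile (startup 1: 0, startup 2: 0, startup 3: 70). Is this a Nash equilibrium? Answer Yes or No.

Total = 70 < 130: not provided.
Startup 1 (pledges 0, payoff 0): pledging 20 → total 90, payoff -20. No gain.
Startup 2 (pledges 0, payoff 0): pledging 60 → total 130, payoff 80. Profitable deviation.

No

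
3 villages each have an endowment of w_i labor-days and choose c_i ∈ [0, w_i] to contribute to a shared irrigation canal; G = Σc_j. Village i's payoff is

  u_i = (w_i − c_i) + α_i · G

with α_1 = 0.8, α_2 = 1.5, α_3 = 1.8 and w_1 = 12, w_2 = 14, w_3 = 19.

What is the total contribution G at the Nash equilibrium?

∂u_i/∂c_i = α_i − 1, so village i contributes w_i if α_i > 1, else 0.
α_i > 1 for i ∈ {2, 3}; NE contributions (0, 14, 19), G = 33.

33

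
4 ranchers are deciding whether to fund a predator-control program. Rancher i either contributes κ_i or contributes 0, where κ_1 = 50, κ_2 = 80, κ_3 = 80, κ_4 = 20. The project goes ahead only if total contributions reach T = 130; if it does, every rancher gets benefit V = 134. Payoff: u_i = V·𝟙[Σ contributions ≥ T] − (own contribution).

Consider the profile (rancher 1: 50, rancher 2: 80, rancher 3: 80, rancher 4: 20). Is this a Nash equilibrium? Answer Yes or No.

Total = 230 ≥ 130: provided.
Rancher 1 (pledges 50, payoff 84): dropping to 0 → total 180, payoff 134. Profitable deviation.

No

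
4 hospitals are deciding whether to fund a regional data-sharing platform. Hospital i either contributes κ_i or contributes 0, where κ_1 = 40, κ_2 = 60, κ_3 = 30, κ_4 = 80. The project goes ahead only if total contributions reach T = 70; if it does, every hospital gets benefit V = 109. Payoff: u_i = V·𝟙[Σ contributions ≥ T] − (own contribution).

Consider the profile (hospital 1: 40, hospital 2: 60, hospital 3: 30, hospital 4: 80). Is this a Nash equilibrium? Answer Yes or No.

Total = 210 ≥ 70: provided.
Hospital 1 (pledges 40, payoff 69): dropping to 0 → total 170, payoff 109. Profitable deviation.

No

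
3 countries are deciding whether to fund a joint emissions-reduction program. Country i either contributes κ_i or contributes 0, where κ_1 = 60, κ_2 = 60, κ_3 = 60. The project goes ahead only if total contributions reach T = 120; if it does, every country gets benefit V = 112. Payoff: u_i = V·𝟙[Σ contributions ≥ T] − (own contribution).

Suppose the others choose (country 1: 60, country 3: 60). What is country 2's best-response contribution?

Others' total = 120 ≥ 120; contributing adds cost 60 for no extra benefit.
Best response: 0.

0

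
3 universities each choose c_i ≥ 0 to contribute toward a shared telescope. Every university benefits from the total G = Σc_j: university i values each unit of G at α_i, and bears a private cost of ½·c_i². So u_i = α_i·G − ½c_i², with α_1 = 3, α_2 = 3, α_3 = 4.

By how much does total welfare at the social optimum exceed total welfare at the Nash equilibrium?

University i's FOC: ∂u_i/∂c_i = α_i − c_i = 0, so c_i* = α_i.
NE contributions = (3, 3, 4); G = 10.
W^NE = (Σα)·G − ½Σα_i² = 10² − ½·34 = 83.
Planner sets c_i = Σα_j = 10 for every i, so G^SO = 3·10 = 30.
W^SO = (Σα)·G^SO − ½·3·(Σα)² = (3/2)·10² = 150.
Deadweight loss = W^SO − W^NE = 67.

67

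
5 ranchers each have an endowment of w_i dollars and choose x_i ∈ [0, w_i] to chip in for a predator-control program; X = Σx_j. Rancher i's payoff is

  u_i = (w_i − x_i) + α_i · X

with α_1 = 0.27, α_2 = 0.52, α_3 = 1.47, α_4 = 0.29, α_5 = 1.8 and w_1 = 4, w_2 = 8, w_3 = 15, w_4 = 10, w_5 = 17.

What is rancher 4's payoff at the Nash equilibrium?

19.28

∂u_i/∂x_i = α_i − 1, so rancher i contributes w_i if α_i > 1, else 0.
α_i > 1 for i ∈ {3, 5}; NE contributions (0, 0, 15, 0, 17), X = 32.
u_4 = (10 − 0) + 0.29·32 = 19.28.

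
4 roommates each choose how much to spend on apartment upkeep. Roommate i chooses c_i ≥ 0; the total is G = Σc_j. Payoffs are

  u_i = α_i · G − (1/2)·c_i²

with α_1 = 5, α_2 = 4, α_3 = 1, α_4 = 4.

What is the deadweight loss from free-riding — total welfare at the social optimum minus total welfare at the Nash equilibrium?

225

Roommate i's FOC: ∂u_i/∂c_i = α_i − c_i = 0, so c_i* = α_i.
NE contributions = (5, 4, 1, 4); G = 14.
W^NE = (Σα)·G − ½Σα_i² = 14² − ½·58 = 167.
Planner sets c_i = Σα_j = 14 for every i, so G^SO = 4·14 = 56.
W^SO = (Σα)·G^SO − ½·4·(Σα)² = (4/2)·14² = 392.
Deadweight loss = W^SO − W^NE = 225.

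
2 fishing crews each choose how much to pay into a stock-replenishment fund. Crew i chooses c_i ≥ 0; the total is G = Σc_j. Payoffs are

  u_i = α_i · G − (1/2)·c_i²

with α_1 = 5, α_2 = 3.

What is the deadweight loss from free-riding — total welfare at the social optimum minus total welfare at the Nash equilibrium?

17

Crew i's FOC: ∂u_i/∂c_i = α_i − c_i = 0, so c_i* = α_i.
NE contributions = (5, 3); G = 8.
W^NE = (Σα)·G − ½Σα_i² = 8² − ½·34 = 47.
Planner sets c_i = Σα_j = 8 for every i, so G^SO = 2·8 = 16.
W^SO = (Σα)·G^SO − ½·2·(Σα)² = (2/2)·8² = 64.
Deadweight loss = W^SO − W^NE = 17.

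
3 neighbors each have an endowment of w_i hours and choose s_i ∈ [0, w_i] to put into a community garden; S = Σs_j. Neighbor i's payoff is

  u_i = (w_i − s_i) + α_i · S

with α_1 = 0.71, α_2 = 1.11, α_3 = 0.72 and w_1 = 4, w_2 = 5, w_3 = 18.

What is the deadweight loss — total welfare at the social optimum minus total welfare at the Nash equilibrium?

33.88

∂u_i/∂s_i = α_i − 1, so neighbor i contributes w_i if α_i > 1, else 0.
α_i > 1 for i ∈ {2}; NE contributions (0, 5, 0), S = 5.
W^NE = Σw_i − S^NE + (Σα_i)·S^NE = 27 + 1.54·5 = 34.7.
Planner: ∂(Σu_j)/∂s_i = Σα_j − 1 = 1.54 > 0, so everyone contributes w_i; S^SO = 27, W^SO = 27 + 1.54·27 = 68.58.
Deadweight loss = 33.88.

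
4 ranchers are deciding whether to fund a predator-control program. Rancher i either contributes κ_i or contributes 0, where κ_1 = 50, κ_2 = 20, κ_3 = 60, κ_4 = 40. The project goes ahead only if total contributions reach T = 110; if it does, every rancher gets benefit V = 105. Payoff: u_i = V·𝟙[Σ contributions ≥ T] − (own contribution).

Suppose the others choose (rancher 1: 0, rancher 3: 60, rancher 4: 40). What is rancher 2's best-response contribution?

20

Others' total = 100. Contributing 20 brings total to 120 ≥ 110: gain V − κ_2 = 85.
Best response: 20.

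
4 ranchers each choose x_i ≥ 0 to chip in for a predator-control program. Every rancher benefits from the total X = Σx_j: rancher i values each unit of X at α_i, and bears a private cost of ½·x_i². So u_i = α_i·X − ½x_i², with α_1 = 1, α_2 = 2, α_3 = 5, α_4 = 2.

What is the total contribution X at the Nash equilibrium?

10

Rancher i's FOC: ∂u_i/∂x_i = α_i − x_i = 0, so x_i* = α_i.
NE contributions = (1, 2, 5, 2); X = 10.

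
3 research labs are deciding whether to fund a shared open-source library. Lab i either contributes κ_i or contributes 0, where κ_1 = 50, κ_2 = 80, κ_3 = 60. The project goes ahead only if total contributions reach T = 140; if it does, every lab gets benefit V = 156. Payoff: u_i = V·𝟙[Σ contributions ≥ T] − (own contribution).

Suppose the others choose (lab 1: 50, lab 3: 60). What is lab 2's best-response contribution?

80

Others' total = 110. Contributing 80 brings total to 190 ≥ 140: gain V − κ_2 = 76.
Best response: 80.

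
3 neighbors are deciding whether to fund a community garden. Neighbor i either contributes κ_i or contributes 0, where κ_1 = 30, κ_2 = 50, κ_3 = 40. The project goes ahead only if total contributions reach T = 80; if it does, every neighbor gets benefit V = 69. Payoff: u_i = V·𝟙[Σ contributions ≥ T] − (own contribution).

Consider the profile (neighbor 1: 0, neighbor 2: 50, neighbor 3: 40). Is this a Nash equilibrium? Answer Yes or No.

Yes

Total = 90 ≥ 80: provided.
Neighbor 1 (pledges 0, payoff 69): pledging 30 → total 120, payoff 39. No gain.
Neighbor 2 (pledges 50, payoff 19): dropping to 0 → total 40, payoff 0. No gain.
Neighbor 3 (pledges 40, payoff 29): dropping to 0 → total 50, payoff 0. No gain.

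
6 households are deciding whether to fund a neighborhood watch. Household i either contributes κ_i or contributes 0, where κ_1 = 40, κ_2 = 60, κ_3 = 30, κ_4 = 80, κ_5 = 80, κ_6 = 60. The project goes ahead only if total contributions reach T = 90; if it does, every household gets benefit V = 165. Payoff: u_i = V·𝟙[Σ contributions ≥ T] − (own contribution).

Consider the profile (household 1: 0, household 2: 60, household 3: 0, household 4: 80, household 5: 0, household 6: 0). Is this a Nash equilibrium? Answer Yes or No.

Yes

Total = 140 ≥ 90: provided.
Household 1 (pledges 0, payoff 165): pledging 40 → total 180, payoff 125. No gain.
Household 2 (pledges 60, payoff 105): dropping to 0 → total 80, payoff 0. No gain.
Household 3 (pledges 0, payoff 165): pledging 30 → total 170, payoff 135. No gain.
Household 4 (pledges 80, payoff 85): dropping to 0 → total 60, payoff 0. No gain.
Household 5 (pledges 0, payoff 165): pledging 80 → total 220, payoff 85. No gain.
Household 6 (pledges 0, payoff 165): pledging 60 → total 200, payoff 105. No gain.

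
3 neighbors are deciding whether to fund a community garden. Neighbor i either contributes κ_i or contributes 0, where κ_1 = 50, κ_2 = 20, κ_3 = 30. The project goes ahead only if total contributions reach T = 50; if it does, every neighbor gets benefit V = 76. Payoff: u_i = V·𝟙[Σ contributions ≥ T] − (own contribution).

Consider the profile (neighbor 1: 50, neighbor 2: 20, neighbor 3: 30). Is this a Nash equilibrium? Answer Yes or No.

Total = 100 ≥ 50: provided.
Neighbor 1 (pledges 50, payoff 26): dropping to 0 → total 50, payoff 76. Profitable deviation.

No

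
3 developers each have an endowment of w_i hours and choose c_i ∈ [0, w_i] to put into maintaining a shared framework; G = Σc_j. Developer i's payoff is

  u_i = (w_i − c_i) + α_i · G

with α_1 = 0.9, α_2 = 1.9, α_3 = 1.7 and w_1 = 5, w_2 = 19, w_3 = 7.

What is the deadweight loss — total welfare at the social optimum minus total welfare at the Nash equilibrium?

∂u_i/∂c_i = α_i − 1, so developer i contributes w_i if α_i > 1, else 0.
α_i > 1 for i ∈ {2, 3}; NE contributions (0, 19, 7), G = 26.
W^NE = Σw_i − G^NE + (Σα_i)·G^NE = 31 + 3.5·26 = 122.
Planner: ∂(Σu_j)/∂c_i = Σα_j − 1 = 3.5 > 0, so everyone contributes w_i; G^SO = 31, W^SO = 31 + 3.5·31 = 139.5.
Deadweight loss = 17.5.

17.5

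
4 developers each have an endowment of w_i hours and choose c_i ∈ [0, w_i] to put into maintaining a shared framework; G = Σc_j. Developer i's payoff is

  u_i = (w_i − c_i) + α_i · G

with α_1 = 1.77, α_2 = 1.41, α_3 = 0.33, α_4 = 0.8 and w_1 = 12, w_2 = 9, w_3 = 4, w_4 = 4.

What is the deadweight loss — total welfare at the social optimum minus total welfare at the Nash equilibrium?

∂u_i/∂c_i = α_i − 1, so developer i contributes w_i if α_i > 1, else 0.
α_i > 1 for i ∈ {1, 2}; NE contributions (12, 9, 0, 0), G = 21.
W^NE = Σw_i − G^NE + (Σα_i)·G^NE = 29 + 3.31·21 = 98.51.
Planner: ∂(Σu_j)/∂c_i = Σα_j − 1 = 3.31 > 0, so everyone contributes w_i; G^SO = 29, W^SO = 29 + 3.31·29 = 124.99.
Deadweight loss = 26.48.

26.48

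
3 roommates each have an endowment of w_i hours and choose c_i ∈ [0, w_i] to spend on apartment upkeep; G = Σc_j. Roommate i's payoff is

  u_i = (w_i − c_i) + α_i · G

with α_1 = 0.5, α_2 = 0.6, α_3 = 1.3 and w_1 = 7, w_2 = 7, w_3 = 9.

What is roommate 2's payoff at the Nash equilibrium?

∂u_i/∂c_i = α_i − 1, so roommate i contributes w_i if α_i > 1, else 0.
α_i > 1 for i ∈ {3}; NE contributions (0, 0, 9), G = 9.
u_2 = (7 − 0) + 0.6·9 = 12.4.

12.4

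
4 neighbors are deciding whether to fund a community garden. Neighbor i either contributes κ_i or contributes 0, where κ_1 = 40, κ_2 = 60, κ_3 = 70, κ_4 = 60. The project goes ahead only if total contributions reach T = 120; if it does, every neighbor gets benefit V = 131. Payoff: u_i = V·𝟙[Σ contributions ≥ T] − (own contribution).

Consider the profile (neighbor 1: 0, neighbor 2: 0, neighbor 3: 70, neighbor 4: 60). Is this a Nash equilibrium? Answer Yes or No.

Total = 130 ≥ 120: provided.
Neighbor 1 (pledges 0, payoff 131): pledging 40 → total 170, payoff 91. No gain.
Neighbor 2 (pledges 0, payoff 131): pledging 60 → total 190, payoff 71. No gain.
Neighbor 3 (pledges 70, payoff 61): dropping to 0 → total 60, payoff 0. No gain.
Neighbor 4 (pledges 60, payoff 71): dropping to 0 → total 70, payoff 0. No gain.

Yes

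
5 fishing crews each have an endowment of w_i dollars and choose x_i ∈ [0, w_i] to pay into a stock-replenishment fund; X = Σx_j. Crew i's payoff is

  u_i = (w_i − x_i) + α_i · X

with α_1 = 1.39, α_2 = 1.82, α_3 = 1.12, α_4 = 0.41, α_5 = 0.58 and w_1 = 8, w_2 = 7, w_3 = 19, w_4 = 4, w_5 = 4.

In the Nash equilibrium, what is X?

34

∂u_i/∂x_i = α_i − 1, so crew i contributes w_i if α_i > 1, else 0.
α_i > 1 for i ∈ {1, 2, 3}; NE contributions (8, 7, 19, 0, 0), X = 34.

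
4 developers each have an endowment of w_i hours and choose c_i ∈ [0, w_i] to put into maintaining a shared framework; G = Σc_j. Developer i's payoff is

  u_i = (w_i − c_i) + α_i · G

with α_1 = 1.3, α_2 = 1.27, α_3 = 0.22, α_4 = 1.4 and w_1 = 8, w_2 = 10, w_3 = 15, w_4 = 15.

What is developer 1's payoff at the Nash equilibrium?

∂u_i/∂c_i = α_i − 1, so developer i contributes w_i if α_i > 1, else 0.
α_i > 1 for i ∈ {1, 2, 4}; NE contributions (8, 10, 0, 15), G = 33.
u_1 = (8 − 8) + 1.3·33 = 42.9.

42.9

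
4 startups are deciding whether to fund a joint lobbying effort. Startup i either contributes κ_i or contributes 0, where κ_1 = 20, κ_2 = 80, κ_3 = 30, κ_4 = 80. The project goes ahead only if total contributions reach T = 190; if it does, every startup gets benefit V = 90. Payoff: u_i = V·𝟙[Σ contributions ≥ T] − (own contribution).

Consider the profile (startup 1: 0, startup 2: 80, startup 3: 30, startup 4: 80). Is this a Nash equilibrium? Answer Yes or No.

Yes

Total = 190 ≥ 190: provided.
Startup 1 (pledges 0, payoff 90): pledging 20 → total 210, payoff 70. No gain.
Startup 2 (pledges 80, payoff 10): dropping to 0 → total 110, payoff 0. No gain.
Startup 3 (pledges 30, payoff 60): dropping to 0 → total 160, payoff 0. No gain.
Startup 4 (pledges 80, payoff 10): dropping to 0 → total 110, payoff 0. No gain.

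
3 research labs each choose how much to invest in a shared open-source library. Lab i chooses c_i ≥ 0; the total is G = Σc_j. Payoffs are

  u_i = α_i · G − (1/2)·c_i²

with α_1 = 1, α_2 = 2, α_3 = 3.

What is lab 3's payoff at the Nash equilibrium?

Lab i's FOC: ∂u_i/∂c_i = α_i − c_i = 0, so c_i* = α_i.
NE contributions = (1, 2, 3); G = 6.
u_3 = α_3·G − ½·(c_3)² = 3·6 − ½·3² = 13.5.

13.5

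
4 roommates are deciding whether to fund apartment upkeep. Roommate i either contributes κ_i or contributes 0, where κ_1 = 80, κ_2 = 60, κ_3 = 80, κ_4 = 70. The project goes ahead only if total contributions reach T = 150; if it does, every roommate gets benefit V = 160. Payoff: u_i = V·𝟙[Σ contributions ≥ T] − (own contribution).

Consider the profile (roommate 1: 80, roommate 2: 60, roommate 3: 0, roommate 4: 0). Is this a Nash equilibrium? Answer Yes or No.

No

Total = 140 < 150: not provided.
Roommate 1 (pledges 80, payoff -80): dropping to 0 → total 60, payoff 0. Profitable deviation.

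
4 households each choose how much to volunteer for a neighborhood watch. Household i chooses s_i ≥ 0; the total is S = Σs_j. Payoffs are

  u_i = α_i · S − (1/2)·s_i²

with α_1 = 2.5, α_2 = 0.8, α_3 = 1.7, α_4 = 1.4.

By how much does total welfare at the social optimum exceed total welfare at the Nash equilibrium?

46.83

Household i's FOC: ∂u_i/∂s_i = α_i − s_i = 0, so s_i* = α_i.
NE contributions = (2.5, 0.8, 1.7, 1.4); S = 6.4.
W^NE = (Σα)·S − ½Σα_i² = 6.4² − ½·11.74 = 35.09.
Planner sets s_i = Σα_j = 6.4 for every i, so S^SO = 4·6.4 = 25.6.
W^SO = (Σα)·S^SO − ½·4·(Σα)² = (4/2)·6.4² = 81.92.
Deadweight loss = W^SO − W^NE = 46.83.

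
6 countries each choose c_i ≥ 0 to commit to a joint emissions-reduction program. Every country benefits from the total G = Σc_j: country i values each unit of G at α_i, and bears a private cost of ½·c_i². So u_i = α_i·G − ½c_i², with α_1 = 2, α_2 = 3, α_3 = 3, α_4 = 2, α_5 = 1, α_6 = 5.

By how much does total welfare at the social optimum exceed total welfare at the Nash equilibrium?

Country i's FOC: ∂u_i/∂c_i = α_i − c_i = 0, so c_i* = α_i.
NE contributions = (2, 3, 3, 2, 1, 5); G = 16.
W^NE = (Σα)·G − ½Σα_i² = 16² − ½·52 = 230.
Planner sets c_i = Σα_j = 16 for every i, so G^SO = 6·16 = 96.
W^SO = (Σα)·G^SO − ½·6·(Σα)² = (6/2)·16² = 768.
Deadweight loss = W^SO − W^NE = 538.

538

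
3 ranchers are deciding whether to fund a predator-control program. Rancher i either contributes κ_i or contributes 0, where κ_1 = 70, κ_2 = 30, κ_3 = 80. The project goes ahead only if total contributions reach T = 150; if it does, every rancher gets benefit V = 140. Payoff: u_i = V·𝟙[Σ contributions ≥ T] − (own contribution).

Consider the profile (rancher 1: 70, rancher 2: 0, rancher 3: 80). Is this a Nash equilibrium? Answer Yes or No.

Total = 150 ≥ 150: provided.
Rancher 1 (pledges 70, payoff 70): dropping to 0 → total 80, payoff 0. No gain.
Rancher 2 (pledges 0, payoff 140): pledging 30 → total 180, payoff 110. No gain.
Rancher 3 (pledges 80, payoff 60): dropping to 0 → total 70, payoff 0. No gain.

Yes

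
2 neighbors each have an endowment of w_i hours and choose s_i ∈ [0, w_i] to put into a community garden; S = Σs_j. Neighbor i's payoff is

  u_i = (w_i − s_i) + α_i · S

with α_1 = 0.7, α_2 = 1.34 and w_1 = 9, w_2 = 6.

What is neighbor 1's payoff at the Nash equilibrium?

∂u_i/∂s_i = α_i − 1, so neighbor i contributes w_i if α_i > 1, else 0.
α_i > 1 for i ∈ {2}; NE contributions (0, 6), S = 6.
u_1 = (9 − 0) + 0.7·6 = 13.2.

13.2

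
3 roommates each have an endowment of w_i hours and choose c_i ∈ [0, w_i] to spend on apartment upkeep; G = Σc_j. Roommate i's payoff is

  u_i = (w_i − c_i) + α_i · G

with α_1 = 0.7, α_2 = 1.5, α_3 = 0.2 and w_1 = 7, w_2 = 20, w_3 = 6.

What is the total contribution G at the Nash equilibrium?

∂u_i/∂c_i = α_i − 1, so roommate i contributes w_i if α_i > 1, else 0.
α_i > 1 for i ∈ {2}; NE contributions (0, 20, 0), G = 20.

20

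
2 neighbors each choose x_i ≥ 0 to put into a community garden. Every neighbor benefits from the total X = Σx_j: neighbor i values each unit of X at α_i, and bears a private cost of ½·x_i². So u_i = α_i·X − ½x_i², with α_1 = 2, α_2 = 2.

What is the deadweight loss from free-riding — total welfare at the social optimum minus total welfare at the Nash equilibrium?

Neighbor i's FOC: ∂u_i/∂x_i = α_i − x_i = 0, so x_i* = α_i.
NE contributions = (2, 2); X = 4.
W^NE = (Σα)·X − ½Σα_i² = 4² − ½·8 = 12.
Planner sets x_i = Σα_j = 4 for every i, so X^SO = 2·4 = 8.
W^SO = (Σα)·X^SO − ½·2·(Σα)² = (2/2)·4² = 16.
Deadweight loss = W^SO − W^NE = 4.

4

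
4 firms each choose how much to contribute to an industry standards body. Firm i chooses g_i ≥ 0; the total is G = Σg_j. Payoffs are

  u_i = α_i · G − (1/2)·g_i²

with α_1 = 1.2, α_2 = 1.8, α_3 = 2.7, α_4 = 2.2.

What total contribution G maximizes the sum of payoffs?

31.6

Planner FOC: ∂(Σu_j)/∂g_i = (Σα_j) − g_i = 0, so g_i^SO = Σα_j = 7.9 for every i; G^SO = 31.6.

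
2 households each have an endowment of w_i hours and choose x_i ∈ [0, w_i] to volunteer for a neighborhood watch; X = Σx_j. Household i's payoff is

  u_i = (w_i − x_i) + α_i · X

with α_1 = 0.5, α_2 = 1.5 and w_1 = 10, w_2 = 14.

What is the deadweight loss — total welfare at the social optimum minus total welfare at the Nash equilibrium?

10

∂u_i/∂x_i = α_i − 1, so household i contributes w_i if α_i > 1, else 0.
α_i > 1 for i ∈ {2}; NE contributions (0, 14), X = 14.
W^NE = Σw_i − X^NE + (Σα_i)·X^NE = 24 + 1·14 = 38.
Planner: ∂(Σu_j)/∂x_i = Σα_j − 1 = 1 > 0, so everyone contributes w_i; X^SO = 24, W^SO = 24 + 1·24 = 48.
Deadweight loss = 10.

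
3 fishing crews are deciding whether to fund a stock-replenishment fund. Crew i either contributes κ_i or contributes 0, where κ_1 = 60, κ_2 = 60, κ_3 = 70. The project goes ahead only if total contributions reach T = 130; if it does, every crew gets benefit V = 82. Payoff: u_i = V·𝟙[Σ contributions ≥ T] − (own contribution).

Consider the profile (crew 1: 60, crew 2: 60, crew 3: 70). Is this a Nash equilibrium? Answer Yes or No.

No

Total = 190 ≥ 130: provided.
Crew 1 (pledges 60, payoff 22): dropping to 0 → total 130, payoff 82. Profitable deviation.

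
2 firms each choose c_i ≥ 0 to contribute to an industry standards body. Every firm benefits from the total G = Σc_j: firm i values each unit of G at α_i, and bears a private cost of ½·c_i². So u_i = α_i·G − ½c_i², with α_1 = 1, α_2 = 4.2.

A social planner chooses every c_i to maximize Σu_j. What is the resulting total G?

Planner FOC: ∂(Σu_j)/∂c_i = (Σα_j) − c_i = 0, so c_i^SO = Σα_j = 5.2 for every i; G^SO = 10.4.

10.4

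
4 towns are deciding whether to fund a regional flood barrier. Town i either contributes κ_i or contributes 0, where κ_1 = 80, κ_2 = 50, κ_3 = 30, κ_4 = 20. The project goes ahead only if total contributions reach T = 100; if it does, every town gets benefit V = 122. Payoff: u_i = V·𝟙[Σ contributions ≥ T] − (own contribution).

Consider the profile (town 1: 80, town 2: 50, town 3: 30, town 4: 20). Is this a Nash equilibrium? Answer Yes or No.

Total = 180 ≥ 100: provided.
Town 1 (pledges 80, payoff 42): dropping to 0 → total 100, payoff 122. Profitable deviation.

No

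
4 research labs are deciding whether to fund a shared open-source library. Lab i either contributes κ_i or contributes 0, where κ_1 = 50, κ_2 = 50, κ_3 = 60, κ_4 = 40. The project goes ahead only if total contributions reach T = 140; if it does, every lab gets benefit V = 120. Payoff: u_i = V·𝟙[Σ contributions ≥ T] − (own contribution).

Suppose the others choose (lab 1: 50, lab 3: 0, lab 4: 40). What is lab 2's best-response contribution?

Others' total = 90. Contributing 50 brings total to 140 ≥ 140: gain V − κ_2 = 70.
Best response: 50.

50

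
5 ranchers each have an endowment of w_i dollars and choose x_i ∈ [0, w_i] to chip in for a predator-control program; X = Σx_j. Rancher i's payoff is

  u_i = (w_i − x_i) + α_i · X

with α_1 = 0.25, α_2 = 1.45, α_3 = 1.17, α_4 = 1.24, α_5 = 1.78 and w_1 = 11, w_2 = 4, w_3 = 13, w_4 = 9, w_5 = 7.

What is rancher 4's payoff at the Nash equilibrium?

∂u_i/∂x_i = α_i − 1, so rancher i contributes w_i if α_i > 1, else 0.
α_i > 1 for i ∈ {2, 3, 4, 5}; NE contributions (0, 4, 13, 9, 7), X = 33.
u_4 = (9 − 9) + 1.24·33 = 40.92.

40.92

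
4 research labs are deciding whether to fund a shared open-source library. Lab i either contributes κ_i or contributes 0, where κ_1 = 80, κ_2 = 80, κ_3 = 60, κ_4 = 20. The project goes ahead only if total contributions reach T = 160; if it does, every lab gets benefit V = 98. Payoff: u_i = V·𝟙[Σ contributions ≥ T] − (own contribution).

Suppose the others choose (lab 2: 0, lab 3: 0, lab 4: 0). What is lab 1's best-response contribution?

Others' total = 0. Even contributing 80 gives 80 < 160: no benefit either way.
Best response: 0.

0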